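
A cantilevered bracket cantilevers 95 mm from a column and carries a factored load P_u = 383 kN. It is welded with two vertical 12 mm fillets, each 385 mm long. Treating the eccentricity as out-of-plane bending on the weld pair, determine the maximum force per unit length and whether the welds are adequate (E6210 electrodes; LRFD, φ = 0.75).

f_max ≈ 889 N/mm; adequate

E62XX → F_EXX = 620 MPa.
L_w = 2 × 385 = 770 mm; section modulus (unit throat) S = 2 × L²/6 = 49410 mm².
Direct shear f_v = P/L_w = 383×10³/770 = 497.4 N/mm.
Moment M = P × e = 383×10³ × 95 = 36385000 N·mm; bending f_b = M/S = 736.4 N/mm.
f_max = √(f_v² + f_b²) = √(497.4² + 736.4²) = 888.7 N/mm.
φr_n = 0.75 × 0.6 × 620 × (0.707 × 12) = 2367 N/mm → adequate.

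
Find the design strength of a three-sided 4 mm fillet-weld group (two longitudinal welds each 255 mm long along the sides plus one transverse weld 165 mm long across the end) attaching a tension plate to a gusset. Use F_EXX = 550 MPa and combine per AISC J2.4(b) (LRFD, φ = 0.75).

φR_n ≈ 477 kN

t_e = 0.707 × 4 = 2.828 mm.
R_nwl = 0.6 × 550 × 2.828 × 510 × 10⁻³ = 476 kN (longitudinal, 2 welds).
R_nwt = 0.6 × 550 × 2.828 × 165 × 10⁻³ = 154 kN (transverse, base value).
(i) R_nwl + R_nwt = 629.9 kN; (ii) 0.85 R_nwl + 1.5 R_nwt = 635.5 kN.
R_n = max = 635.5 kN [governs: (ii)]; φR_n = 476.7 kN.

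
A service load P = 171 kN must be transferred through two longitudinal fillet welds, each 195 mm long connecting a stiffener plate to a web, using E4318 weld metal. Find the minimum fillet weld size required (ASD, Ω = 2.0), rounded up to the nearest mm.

w = 5 mm

E43XX → F_EXX = 430 MPa.
Total weld length L = 390 mm.
Required throat t_e = P × Ω / (0.6 F_EXX × L) = 171 × 2.0 / (0.6 × 430 × 390 × 10⁻³) = 3.399 mm.
Required leg w = t_e / 0.707 = 4.808 mm → use 5 mm.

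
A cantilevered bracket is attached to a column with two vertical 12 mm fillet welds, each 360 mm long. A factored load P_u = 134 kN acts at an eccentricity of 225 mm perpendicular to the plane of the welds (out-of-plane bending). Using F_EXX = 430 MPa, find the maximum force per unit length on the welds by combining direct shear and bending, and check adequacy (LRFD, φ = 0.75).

L_w = 2 × 360 = 720 mm; section modulus (unit throat) S = 2 × L²/6 = 43200 mm².
Direct shear f_v = P/L_w = 134×10³/720 = 186.1 N/mm.
Moment M = P × e = 134×10³ × 225 = 30150000 N·mm; bending f_b = M/S = 697.9 N/mm.
f_max = √(f_v² + f_b²) = √(186.1² + 697.9²) = 722.3 N/mm.
φr_n = 0.75 × 0.6 × 430 × (0.707 × 12) = 1642 N/mm → adequate.

f_max ≈ 722 N/mm; adequate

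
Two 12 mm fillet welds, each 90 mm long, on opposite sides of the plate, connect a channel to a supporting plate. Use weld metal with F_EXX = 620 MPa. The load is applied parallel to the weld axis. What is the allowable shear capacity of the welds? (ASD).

Effective throat t_e = 0.707 × 12 = 8.484 mm.
Total length L = 180 mm; A_we = 8.484 × 180 = 1527 mm².
F_nw = 0.6 F_EXX = 0.6 × 620 = 372 MPa.
R_n = 372 × 1527 × 10⁻³ = 568.1 kN; R_n/Ω = 568.1/2.0 = 284 kN.

R_n/Ω ≈ 284 kN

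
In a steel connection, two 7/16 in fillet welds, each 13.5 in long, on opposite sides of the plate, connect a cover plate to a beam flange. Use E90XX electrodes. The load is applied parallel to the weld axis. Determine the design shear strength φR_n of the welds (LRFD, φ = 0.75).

E90XX → F_EXX = 90 ksi.
Effective throat t_e = 0.707 × 0.4375 = 0.3093 in.
Total length L = 27 in; A_we = 0.3093 × 27 = 8.351 in².
F_nw = 0.6 F_EXX = 0.6 × 90 = 54 ksi.
φR_n = 0.75 × 54 × 8.351 = 338.2 kips.

φR_n ≈ 338 kips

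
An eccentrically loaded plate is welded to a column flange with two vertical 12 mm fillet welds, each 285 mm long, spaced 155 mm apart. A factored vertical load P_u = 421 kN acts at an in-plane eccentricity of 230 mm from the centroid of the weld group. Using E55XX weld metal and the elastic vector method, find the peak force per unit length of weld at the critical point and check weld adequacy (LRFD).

E55XX → F_EXX = 550 MPa.
Total weld length L_w = 570 mm. Treat welds as unit-width lines.
Polar moment about centroid: J = 2[d³/12 + d(b/2)²] = 2[285³/12 + 285×77.5²] = 7282000 mm³.
Direct shear f_v = P/L_w = 421×10³ / 570 = 738.6 N/mm (vertical).
Torsion M = P·e = 421×10³ × 230 = 96830000 N·mm.
Critical point at (x, y) = (77.5, 142.5) from centroid. f_tx = M·y/J = 1895 N/mm; f_ty = M·x/J = 1031 N/mm.
Resultant f_max = √[f_tx² + (f_v + f_ty)²] = √[1895² + (738.6 + 1031)²] = 2592 N/mm.
Capacity per unit length: φr_n = 0.75 × 0.6 × 550 × (0.707 × 12) = 2100 N/mm.
2592 > 2100 → NOT adequate.

f_max ≈ 2590 N/mm; NOT adequate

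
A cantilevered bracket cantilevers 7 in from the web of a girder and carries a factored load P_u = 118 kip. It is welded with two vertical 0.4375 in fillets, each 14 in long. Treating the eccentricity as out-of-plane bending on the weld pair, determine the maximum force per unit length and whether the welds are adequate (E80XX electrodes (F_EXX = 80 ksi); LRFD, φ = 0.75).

L_w = 2 × 14 = 28 in; section modulus (unit throat) S = 2 × L²/6 = 65.33 in².
Direct shear f_v = P/L_w = 118/28 = 4.214 kip/in.
Moment M = P × e = 118 × 7 = 826 kip·in; bending f_b = M/S = 12.64 kip/in.
f_max = √(f_v² + f_b²) = √(4.214² + 12.64²) = 13.33 kip/in.
φr_n = 0.75 × 0.6 × 80 × (0.707 × 0.4375) = 11.14 kip/in → NOT adequate.

f_max ≈ 13.3 kip/in; NOT adequate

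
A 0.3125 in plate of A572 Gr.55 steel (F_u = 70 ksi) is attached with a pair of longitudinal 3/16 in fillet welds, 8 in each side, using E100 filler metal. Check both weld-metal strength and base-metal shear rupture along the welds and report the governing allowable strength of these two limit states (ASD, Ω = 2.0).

R_n/Ω ≈ 63.6 kips (weld metal governs)

E100XX → F_EXX = 100 ksi.
t_e = 0.707 × 0.1875 = 0.1326 in; L = 16 in.
Weld metal: R_n/Ω = (1/2.0) × 0.6 × 100 × 0.1326 × 16 = 63.63 kips.
Base metal (shear rupture): R_n/Ω = (1/2.0) × 0.6 × 70 × 0.3125 × 16 = 105 kips.
Governing: weld metal.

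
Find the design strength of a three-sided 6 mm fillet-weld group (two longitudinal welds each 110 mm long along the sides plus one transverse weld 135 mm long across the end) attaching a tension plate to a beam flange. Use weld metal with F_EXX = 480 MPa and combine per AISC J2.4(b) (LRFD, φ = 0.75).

φR_n ≈ 357 kN

t_e = 0.707 × 6 = 4.242 mm.
R_nwl = 0.6 × 480 × 4.242 × 220 × 10⁻³ = 268.8 kN (longitudinal, 2 welds).
R_nwt = 0.6 × 480 × 4.242 × 135 × 10⁻³ = 164.9 kN (transverse, base value).
(i) R_nwl + R_nwt = 433.7 kN; (ii) 0.85 R_nwl + 1.5 R_nwt = 475.9 kN.
R_n = max = 475.9 kN [governs: (ii)]; φR_n = 356.9 kN.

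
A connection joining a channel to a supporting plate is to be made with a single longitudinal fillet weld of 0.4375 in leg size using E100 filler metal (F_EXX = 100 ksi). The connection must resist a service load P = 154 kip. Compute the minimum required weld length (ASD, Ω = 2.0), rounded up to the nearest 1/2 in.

L = 17 in

Throat t_e = 0.707 × 0.4375 = 0.3093 in.
r_n/Ω = (0.6 × 100 × 0.3093) / 2.0 = 9.279 kip/in.
L_req = P / (r_n/Ω) = 154 / 9.279 = 16.6 in total.
Round up → use L = 17 in.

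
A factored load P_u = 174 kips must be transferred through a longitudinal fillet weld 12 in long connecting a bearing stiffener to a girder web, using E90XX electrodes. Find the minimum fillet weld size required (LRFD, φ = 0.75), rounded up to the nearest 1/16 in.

E90XX → F_EXX = 90 ksi.
Total weld length L = 12 in.
Required throat t_e = P_u / (φ × 0.6 F_EXX × L) = 174 / (0.75 × 0.6 × 90 × 12) = 0.358 in.
Required leg w = t_e / 0.707 = 0.5064 in → use 9/16 in.

w = 9/16 in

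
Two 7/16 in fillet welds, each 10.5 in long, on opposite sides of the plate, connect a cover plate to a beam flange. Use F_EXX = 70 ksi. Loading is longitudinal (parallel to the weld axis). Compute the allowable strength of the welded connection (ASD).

R_n/Ω ≈ 136 kips

Effective throat t_e = 0.707 × 0.4375 = 0.3093 in.
Total length L = 21 in; A_we = 0.3093 × 21 = 6.496 in².
F_nw = 0.6 F_EXX = 0.6 × 70 = 42 ksi.
R_n = 42 × 6.496 = 272.8 kips; R_n/Ω = 272.8/2.0 = 136.4 kips.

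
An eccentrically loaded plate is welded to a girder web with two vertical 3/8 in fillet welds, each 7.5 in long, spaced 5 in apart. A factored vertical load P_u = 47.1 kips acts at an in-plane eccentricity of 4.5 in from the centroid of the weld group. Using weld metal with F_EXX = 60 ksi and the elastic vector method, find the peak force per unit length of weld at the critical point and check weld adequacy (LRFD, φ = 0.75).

Total weld length L_w = 15 in. Treat welds as unit-width lines.
Polar moment about centroid: J = 2[d³/12 + d(b/2)²] = 2[7.5³/12 + 7.5×2.5²] = 164.1 in³.
Direct shear f_v = P/L_w = 47.1 / 15 = 3.14 kip/in (vertical).
Torsion M = P·e = 47.1 × 4.5 = 211.95 kip·in.
Critical point at (x, y) = (2.5, 3.75) from centroid. f_tx = M·y/J = 4.845 kip/in; f_ty = M·x/J = 3.23 kip/in.
Resultant f_max = √[f_tx² + (f_v + f_ty)²] = √[4.845² + (3.14 + 3.23)²] = 8.003 kip/in.
Capacity per unit length: φr_n = 0.75 × 0.6 × 60 × (0.707 × 0.375) = 7.158 kip/in.
8.003 > 7.158 → NOT adequate.

f_max ≈ 8 kip/in; NOT adequate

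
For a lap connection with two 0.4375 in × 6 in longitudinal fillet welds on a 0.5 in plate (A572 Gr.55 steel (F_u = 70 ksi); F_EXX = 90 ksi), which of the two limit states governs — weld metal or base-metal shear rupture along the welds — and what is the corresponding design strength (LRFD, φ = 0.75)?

φR_n ≈ 150 kip (weld metal governs)

t_e = 0.707 × 0.4375 = 0.3093 in; L = 12 in.
Weld metal: φR_n = 0.75 × 0.6 × 90 × 0.3093 × 12 = 150.3 kip.
Base metal (shear rupture): φR_n = 0.75 × 0.6 × 70 × 0.5 × 12 = 189 kip.
Governing: weld metal.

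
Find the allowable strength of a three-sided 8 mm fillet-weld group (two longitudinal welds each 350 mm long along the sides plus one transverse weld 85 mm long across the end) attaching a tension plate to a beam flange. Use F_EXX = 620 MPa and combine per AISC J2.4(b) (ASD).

R_n/Ω ≈ 826 kN

t_e = 0.707 × 8 = 5.656 mm.
R_nwl = 0.6 × 620 × 5.656 × 700 × 10⁻³ = 1473 kN (longitudinal, 2 welds).
R_nwt = 0.6 × 620 × 5.656 × 85 × 10⁻³ = 178.8 kN (transverse, base value).
(i) R_nwl + R_nwt = 1652 kN; (ii) 0.85 R_nwl + 1.5 R_nwt = 1520 kN.
R_n = max = 1652 kN [governs: (i)]; R_n/Ω = 825.8 kN.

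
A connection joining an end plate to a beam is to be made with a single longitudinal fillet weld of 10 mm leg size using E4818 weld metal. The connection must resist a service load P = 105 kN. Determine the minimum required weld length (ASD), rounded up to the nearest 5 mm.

L = 105 mm

E48XX → F_EXX = 480 MPa.
Throat t_e = 0.707 × 10 = 7.07 mm.
r_n/Ω = (0.6 × 480 × 7.07) / 2.0 = 1018 N/mm = 1.018 kN/mm.
L_req = P / (r_n/Ω) = 105 / 1.018 = 103.1 mm total.
Round up → use L = 105 mm.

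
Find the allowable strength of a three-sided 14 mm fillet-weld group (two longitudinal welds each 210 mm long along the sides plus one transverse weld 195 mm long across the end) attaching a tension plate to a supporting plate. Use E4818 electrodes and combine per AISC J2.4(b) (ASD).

R_n/Ω ≈ 926 kN

E48XX → F_EXX = 480 MPa.
t_e = 0.707 × 14 = 9.898 mm.
R_nwl = 0.6 × 480 × 9.898 × 420 × 10⁻³ = 1197 kN (longitudinal, 2 welds).
R_nwt = 0.6 × 480 × 9.898 × 195 × 10⁻³ = 555.9 kN (transverse, base value).
(i) R_nwl + R_nwt = 1753 kN; (ii) 0.85 R_nwl + 1.5 R_nwt = 1851 kN.
R_n = max = 1851 kN [governs: (ii)]; R_n/Ω = 925.7 kN.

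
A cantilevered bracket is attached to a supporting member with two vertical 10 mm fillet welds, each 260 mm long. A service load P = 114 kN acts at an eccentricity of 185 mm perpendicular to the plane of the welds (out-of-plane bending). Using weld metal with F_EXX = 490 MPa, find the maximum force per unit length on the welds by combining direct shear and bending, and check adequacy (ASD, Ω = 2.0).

L_w = 2 × 260 = 520 mm; section modulus (unit throat) S = 2 × L²/6 = 22530 mm².
Direct shear f_v = P/L_w = 114×10³/520 = 219.2 N/mm.
Moment M = P × e = 114×10³ × 185 = 21090000 N·mm; bending f_b = M/S = 935.9 N/mm.
f_max = √(f_v² + f_b²) = √(219.2² + 935.9²) = 961.3 N/mm.
r_n/Ω = (1/2.0) × 0.6 × 490 × (0.707 × 10) = 1039 N/mm → adequate.

f_max ≈ 961 N/mm; adequate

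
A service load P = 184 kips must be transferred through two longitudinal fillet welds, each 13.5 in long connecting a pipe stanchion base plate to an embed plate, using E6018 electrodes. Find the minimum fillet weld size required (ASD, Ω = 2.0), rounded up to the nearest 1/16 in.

w = 9/16 in

E60XX → F_EXX = 60 ksi.
Total weld length L = 27 in.
Required throat t_e = P × Ω / (0.6 F_EXX × L) = 184 × 2.0 / (0.6 × 60 × 27) = 0.3786 in.
Required leg w = t_e / 0.707 = 0.5355 in → use 9/16 in.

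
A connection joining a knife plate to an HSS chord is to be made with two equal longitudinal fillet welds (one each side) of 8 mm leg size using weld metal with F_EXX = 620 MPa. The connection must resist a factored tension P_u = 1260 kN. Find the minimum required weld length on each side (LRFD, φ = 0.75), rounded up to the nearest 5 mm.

L = 400 mm on each side

Throat t_e = 0.707 × 8 = 5.656 mm.
φr_n = 0.75 × 0.6 × 620 × 5.656 × 10⁻³ = 1.578 kN/mm.
L_req = P_u / φr_n = 1260 / 1.578 = 798.5 mm total.
Per side: 798.5 / 2 = 399.2 mm.
Round up → use L = 400 mm on each side.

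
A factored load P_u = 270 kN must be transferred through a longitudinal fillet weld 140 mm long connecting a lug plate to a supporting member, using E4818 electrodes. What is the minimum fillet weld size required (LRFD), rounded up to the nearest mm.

E48XX → F_EXX = 480 MPa.
Total weld length L = 140 mm.
Required throat t_e = P_u / (φ × 0.6 F_EXX × L) = 270 / (0.75 × 0.6 × 480 × 140 × 10⁻³) = 8.929 mm.
Required leg w = t_e / 0.707 = 12.63 mm → use 13 mm.

w = 13 mm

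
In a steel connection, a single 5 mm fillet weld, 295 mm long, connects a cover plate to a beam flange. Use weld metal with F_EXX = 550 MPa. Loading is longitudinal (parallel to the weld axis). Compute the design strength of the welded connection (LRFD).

Effective throat t_e = 0.707 × 5 = 3.535 mm.
Total length L = 295 mm; A_we = 3.535 × 295 = 1043 mm².
F_nw = 0.6 F_EXX = 0.6 × 550 = 330 MPa.
φR_n = 0.75 × 330 × 1043 × 10⁻³ = 258.1 kN.

φR_n ≈ 258 kN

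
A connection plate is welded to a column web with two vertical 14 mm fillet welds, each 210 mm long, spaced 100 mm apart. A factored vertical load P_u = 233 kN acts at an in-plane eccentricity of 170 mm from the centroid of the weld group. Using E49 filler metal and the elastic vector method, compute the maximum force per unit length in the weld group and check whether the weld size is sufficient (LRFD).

E49XX → F_EXX = 490 MPa.
Total weld length L_w = 420 mm. Treat welds as unit-width lines.
Polar moment about centroid: J = 2[d³/12 + d(b/2)²] = 2[210³/12 + 210×50²] = 2594000 mm³.
Direct shear f_v = P/L_w = 233×10³ / 420 = 554.8 N/mm (vertical).
Torsion M = P·e = 233×10³ × 170 = 39610000 N·mm.
Critical point at (x, y) = (50, 105) from centroid. f_tx = M·y/J = 1604 N/mm; f_ty = M·x/J = 763.6 N/mm.
Resultant f_max = √[f_tx² + (f_v + f_ty)²] = √[1604² + (554.8 + 763.6)²] = 2076 N/mm.
Capacity per unit length: φr_n = 0.75 × 0.6 × 490 × (0.707 × 14) = 2183 N/mm.
2076 ≤ 2183 → adequate.

f_max ≈ 2080 N/mm; adequate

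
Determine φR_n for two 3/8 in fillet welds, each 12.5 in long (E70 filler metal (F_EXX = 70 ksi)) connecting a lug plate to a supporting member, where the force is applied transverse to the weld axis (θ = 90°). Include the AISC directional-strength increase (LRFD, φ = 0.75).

t_e = 0.707 × 0.375 = 0.2651 in; A_we = 0.2651 × 25 = 6.628 in².
Directional factor: 1.0 + 0.5 sin^1.5(90°) = 1.5.
F_nw = 0.6 × 70 × 1.5 = 63 ksi.
φR_n = 0.75 × 63 × 6.628 = 313.2 kips.

φR_n ≈ 313 kips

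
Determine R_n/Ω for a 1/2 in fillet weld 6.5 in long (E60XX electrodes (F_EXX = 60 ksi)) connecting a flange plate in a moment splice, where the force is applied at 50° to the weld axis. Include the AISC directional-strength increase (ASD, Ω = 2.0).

t_e = 0.707 × 0.5 = 0.3535 in; A_we = 0.3535 × 6.5 = 2.298 in².
Directional factor: 1.0 + 0.5 sin^1.5(50°) = 1.335.
F_nw = 0.6 × 60 × 1.335 = 48.07 ksi.
R_n/Ω = (48.07 × 2.298) / 2.0 = 55.22 kips.

R_n/Ω ≈ 55.2 kips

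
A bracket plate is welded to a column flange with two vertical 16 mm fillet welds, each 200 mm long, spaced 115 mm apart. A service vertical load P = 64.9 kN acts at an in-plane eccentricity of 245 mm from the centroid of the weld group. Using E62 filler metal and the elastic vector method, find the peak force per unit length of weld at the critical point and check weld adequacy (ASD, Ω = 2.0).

f_max ≈ 784 N/mm; adequate

E62XX → F_EXX = 620 MPa.
Total weld length L_w = 400 mm. Treat welds as unit-width lines.
Polar moment about centroid: J = 2[d³/12 + d(b/2)²] = 2[200³/12 + 200×57.5²] = 2656000 mm³.
Direct shear f_v = P/L_w = 64.9×10³ / 400 = 162.3 N/mm (vertical).
Torsion M = P·e = 64.9×10³ × 245 = 15901000 N·mm.
Critical point at (x, y) = (57.5, 100) from centroid. f_tx = M·y/J = 598.7 N/mm; f_ty = M·x/J = 344.3 N/mm.
Resultant f_max = √[f_tx² + (f_v + f_ty)²] = √[598.7² + (162.3 + 344.3)²] = 784.2 N/mm.
Capacity per unit length: r_n/Ω = (1/2.0) × 0.6 × 620 × (0.707 × 16) = 2104 N/mm.
784.2 ≤ 2104 → adequate.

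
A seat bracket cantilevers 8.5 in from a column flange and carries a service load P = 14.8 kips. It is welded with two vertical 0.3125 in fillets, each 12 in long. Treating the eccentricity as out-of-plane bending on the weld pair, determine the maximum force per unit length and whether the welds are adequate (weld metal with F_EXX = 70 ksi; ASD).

L_w = 2 × 12 = 24 in; section modulus (unit throat) S = 2 × L²/6 = 48 in².
Direct shear f_v = P/L_w = 14.8/24 = 0.6167 kip/in.
Moment M = P × e = 14.8 × 8.5 = 125.8 kip·in; bending f_b = M/S = 2.621 kip/in.
f_max = √(f_v² + f_b²) = √(0.6167² + 2.621²) = 2.692 kip/in.
r_n/Ω = (1/2.0) × 0.6 × 70 × (0.707 × 0.3125) = 4.64 kip/in → adequate.

f_max ≈ 2.69 kip/in; adequate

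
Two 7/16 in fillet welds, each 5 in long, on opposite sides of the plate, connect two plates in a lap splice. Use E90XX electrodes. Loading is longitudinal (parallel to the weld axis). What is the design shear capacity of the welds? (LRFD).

E90XX → F_EXX = 90 ksi.
Effective throat t_e = 0.707 × 0.4375 = 0.3093 in.
Total length L = 10 in; A_we = 0.3093 × 10 = 3.093 in².
F_nw = 0.6 F_EXX = 0.6 × 90 = 54 ksi.
φR_n = 0.75 × 54 × 3.093 = 125.3 kips.

φR_n ≈ 125 kips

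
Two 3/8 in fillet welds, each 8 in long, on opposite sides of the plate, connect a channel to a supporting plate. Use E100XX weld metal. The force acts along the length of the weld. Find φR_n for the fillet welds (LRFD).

E100XX → F_EXX = 100 ksi.
Effective throat t_e = 0.707 × 0.375 = 0.2651 in.
Total length L = 16 in; A_we = 0.2651 × 16 = 4.242 in².
F_nw = 0.6 F_EXX = 0.6 × 100 = 60 ksi.
φR_n = 0.75 × 60 × 4.242 = 190.9 kip.

φR_n ≈ 191 kip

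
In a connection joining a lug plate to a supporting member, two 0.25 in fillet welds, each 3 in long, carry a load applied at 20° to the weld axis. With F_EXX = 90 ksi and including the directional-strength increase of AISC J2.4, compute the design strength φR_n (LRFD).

t_e = 0.707 × 0.25 = 0.1767 in; A_we = 0.1767 × 6 = 1.06 in².
Directional factor: 1.0 + 0.5 sin^1.5(20°) = 1.1.
F_nw = 0.6 × 90 × 1.1 = 59.4 ksi.
φR_n = 0.75 × 59.4 × 1.06 = 47.25 kips.

φR_n ≈ 47.2 kips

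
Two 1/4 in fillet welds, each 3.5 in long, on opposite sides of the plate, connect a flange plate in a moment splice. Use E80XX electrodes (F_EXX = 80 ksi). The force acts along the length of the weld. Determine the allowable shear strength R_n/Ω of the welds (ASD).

R_n/Ω ≈ 29.7 kip

Effective throat t_e = 0.707 × 0.25 = 0.1767 in.
Total length L = 7 in; A_we = 0.1767 × 7 = 1.237 in².
F_nw = 0.6 F_EXX = 0.6 × 80 = 48 ksi.
R_n = 48 × 1.237 = 59.39 kip; R_n/Ω = 59.39/2.0 = 29.69 kip.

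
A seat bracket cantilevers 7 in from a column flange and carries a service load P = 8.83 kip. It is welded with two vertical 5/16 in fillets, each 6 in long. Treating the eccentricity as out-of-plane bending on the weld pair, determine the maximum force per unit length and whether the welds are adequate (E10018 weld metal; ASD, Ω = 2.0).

f_max ≈ 5.2 kip/in; adequate

E100XX → F_EXX = 100 ksi.
L_w = 2 × 6 = 12 in; section modulus (unit throat) S = 2 × L²/6 = 12 in².
Direct shear f_v = P/L_w = 8.83/12 = 0.7358 kip/in.
Moment M = P × e = 8.83 × 7 = 61.81 kip·in; bending f_b = M/S = 5.151 kip/in.
f_max = √(f_v² + f_b²) = √(0.7358² + 5.151²) = 5.203 kip/in.
r_n/Ω = (1/2.0) × 0.6 × 100 × (0.707 × 0.3125) = 6.628 kip/in → adequate.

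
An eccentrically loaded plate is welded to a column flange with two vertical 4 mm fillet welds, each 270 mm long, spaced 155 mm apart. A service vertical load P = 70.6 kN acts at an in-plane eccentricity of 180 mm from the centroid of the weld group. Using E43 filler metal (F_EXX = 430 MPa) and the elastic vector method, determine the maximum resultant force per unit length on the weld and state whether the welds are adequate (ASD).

f_max ≈ 385 N/mm; NOT adequate

Total weld length L_w = 540 mm. Treat welds as unit-width lines.
Polar moment about centroid: J = 2[d³/12 + d(b/2)²] = 2[270³/12 + 270×77.5²] = 6524000 mm³.
Direct shear f_v = P/L_w = 70.6×10³ / 540 = 130.7 N/mm (vertical).
Torsion M = P·e = 70.6×10³ × 180 = 12708000 N·mm.
Critical point at (x, y) = (77.5, 135) from centroid. f_tx = M·y/J = 263 N/mm; f_ty = M·x/J = 151 N/mm.
Resultant f_max = √[f_tx² + (f_v + f_ty)²] = √[263² + (130.7 + 151)²] = 385.4 N/mm.
Capacity per unit length: r_n/Ω = (1/2.0) × 0.6 × 430 × (0.707 × 4) = 364.8 N/mm.
385.4 > 364.8 → NOT adequate.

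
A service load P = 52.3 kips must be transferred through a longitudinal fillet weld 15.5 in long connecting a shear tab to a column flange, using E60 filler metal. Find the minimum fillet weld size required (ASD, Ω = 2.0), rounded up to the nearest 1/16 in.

E60XX → F_EXX = 60 ksi.
Total weld length L = 15.5 in.
Required throat t_e = P × Ω / (0.6 F_EXX × L) = 52.3 × 2.0 / (0.6 × 60 × 15.5) = 0.1875 in.
Required leg w = t_e / 0.707 = 0.2651 in → use 5/16 in.

w = 5/16 in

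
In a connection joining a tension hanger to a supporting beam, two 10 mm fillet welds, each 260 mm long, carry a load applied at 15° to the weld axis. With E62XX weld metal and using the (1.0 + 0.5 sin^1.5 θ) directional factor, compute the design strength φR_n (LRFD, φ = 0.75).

φR_n ≈ 1090 kN

E62XX → F_EXX = 620 MPa.
t_e = 0.707 × 10 = 7.07 mm; A_we = 7.07 × 520 = 3676 mm².
Directional factor: 1.0 + 0.5 sin^1.5(15°) = 1.066.
F_nw = 0.6 × 620 × 1.066 = 396.5 MPa.
φR_n = 0.75 × 396.5 × 3676 × 10⁻³ = 1093 kN.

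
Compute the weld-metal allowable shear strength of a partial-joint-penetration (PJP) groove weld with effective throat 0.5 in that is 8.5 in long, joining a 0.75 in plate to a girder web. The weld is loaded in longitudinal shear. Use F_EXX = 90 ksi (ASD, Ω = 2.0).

R_n/Ω ≈ 115 kips

Effective throat (given) t_e = 0.5 in.
A_we = 0.5 × 8.5 = 4.25 in².
F_nw = 0.6 F_EXX = 54 ksi.
R_n/Ω = (54 × 4.25) / 2.0 = 114.8 kips.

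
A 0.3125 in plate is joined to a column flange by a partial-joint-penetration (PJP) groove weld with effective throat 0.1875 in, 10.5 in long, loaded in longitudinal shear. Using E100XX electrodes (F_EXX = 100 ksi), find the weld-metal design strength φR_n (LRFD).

Effective throat (given) t_e = 0.1875 in.
A_we = 0.1875 × 10.5 = 1.969 in².
F_nw = 0.6 F_EXX = 60 ksi.
φR_n = 0.75 × 60 × 1.969 = 88.59 kip.

φR_n ≈ 88.6 kip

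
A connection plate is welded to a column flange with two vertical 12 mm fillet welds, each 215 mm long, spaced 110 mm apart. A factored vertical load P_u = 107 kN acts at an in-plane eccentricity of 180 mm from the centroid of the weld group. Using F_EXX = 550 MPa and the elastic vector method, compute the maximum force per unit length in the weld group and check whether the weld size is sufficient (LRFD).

f_max ≈ 927 N/mm; adequate

Total weld length L_w = 430 mm. Treat welds as unit-width lines.
Polar moment about centroid: J = 2[d³/12 + d(b/2)²] = 2[215³/12 + 215×55²] = 2957000 mm³.
Direct shear f_v = P/L_w = 107×10³ / 430 = 248.8 N/mm (vertical).
Torsion M = P·e = 107×10³ × 180 = 19260000 N·mm.
Critical point at (x, y) = (55, 107.5) from centroid. f_tx = M·y/J = 700.2 N/mm; f_ty = M·x/J = 358.2 N/mm.
Resultant f_max = √[f_tx² + (f_v + f_ty)²] = √[700.2² + (248.8 + 358.2)²] = 926.7 N/mm.
Capacity per unit length: φr_n = 0.75 × 0.6 × 550 × (0.707 × 12) = 2100 N/mm.
926.7 ≤ 2100 → adequate.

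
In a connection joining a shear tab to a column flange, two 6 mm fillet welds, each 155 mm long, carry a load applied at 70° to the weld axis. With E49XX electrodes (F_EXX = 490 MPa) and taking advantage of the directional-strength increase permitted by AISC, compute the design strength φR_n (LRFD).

φR_n ≈ 422 kN

t_e = 0.707 × 6 = 4.242 mm; A_we = 4.242 × 310 = 1315 mm².
Directional factor: 1.0 + 0.5 sin^1.5(70°) = 1.455.
F_nw = 0.6 × 490 × 1.455 = 427.9 MPa.
φR_n = 0.75 × 427.9 × 1315 × 10⁻³ = 422 kN.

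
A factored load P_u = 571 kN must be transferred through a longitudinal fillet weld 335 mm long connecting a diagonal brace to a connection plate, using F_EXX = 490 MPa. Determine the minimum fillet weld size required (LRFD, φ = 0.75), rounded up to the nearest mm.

Total weld length L = 335 mm.
Required throat t_e = P_u / (φ × 0.6 F_EXX × L) = 571 / (0.75 × 0.6 × 490 × 335 × 10⁻³) = 7.73 mm.
Required leg w = t_e / 0.707 = 10.93 mm → use 11 mm.

w = 11 mm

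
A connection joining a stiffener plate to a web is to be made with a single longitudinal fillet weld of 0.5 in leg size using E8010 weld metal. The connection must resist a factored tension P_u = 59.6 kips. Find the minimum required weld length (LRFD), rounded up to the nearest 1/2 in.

L = 5 in

E80XX → F_EXX = 80 ksi.
Throat t_e = 0.707 × 0.5 = 0.3535 in.
φr_n = 0.75 × 0.6 × 80 × 0.3535 = 12.73 kips/in.
L_req = P_u / φr_n = 59.6 / 12.73 = 4.683 in total.
Round up → use L = 5 in.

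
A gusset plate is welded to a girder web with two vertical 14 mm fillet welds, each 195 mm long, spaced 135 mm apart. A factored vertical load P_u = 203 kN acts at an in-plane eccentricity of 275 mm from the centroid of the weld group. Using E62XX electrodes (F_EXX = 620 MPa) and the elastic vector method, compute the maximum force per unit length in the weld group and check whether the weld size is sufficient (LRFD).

Total weld length L_w = 390 mm. Treat welds as unit-width lines.
Polar moment about centroid: J = 2[d³/12 + d(b/2)²] = 2[195³/12 + 195×67.5²] = 3013000 mm³.
Direct shear f_v = P/L_w = 203×10³ / 390 = 520.5 N/mm (vertical).
Torsion M = P·e = 203×10³ × 275 = 55825000 N·mm.
Critical point at (x, y) = (67.5, 97.5) from centroid. f_tx = M·y/J = 1807 N/mm; f_ty = M·x/J = 1251 N/mm.
Resultant f_max = √[f_tx² + (f_v + f_ty)²] = √[1807² + (520.5 + 1251)²] = 2530 N/mm.
Capacity per unit length: φr_n = 0.75 × 0.6 × 620 × (0.707 × 14) = 2762 N/mm.
2530 ≤ 2762 → adequate.

f_max ≈ 2530 N/mm; adequate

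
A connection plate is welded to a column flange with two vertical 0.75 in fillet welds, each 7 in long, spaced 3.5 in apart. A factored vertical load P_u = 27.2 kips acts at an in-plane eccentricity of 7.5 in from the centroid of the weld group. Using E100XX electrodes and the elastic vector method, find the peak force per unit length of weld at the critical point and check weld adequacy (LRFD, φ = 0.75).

f_max ≈ 9.02 kip/in; adequate

E100XX → F_EXX = 100 ksi.
Total weld length L_w = 14 in. Treat welds as unit-width lines.
Polar moment about centroid: J = 2[d³/12 + d(b/2)²] = 2[7³/12 + 7×1.75²] = 100 in³.
Direct shear f_v = P/L_w = 27.2 / 14 = 1.943 kip/in (vertical).
Torsion M = P·e = 27.2 × 7.5 = 204 kip·in.
Critical point at (x, y) = (1.75, 3.5) from centroid. f_tx = M·y/J = 7.137 kip/in; f_ty = M·x/J = 3.569 kip/in.
Resultant f_max = √[f_tx² + (f_v + f_ty)²] = √[7.137² + (1.943 + 3.569)²] = 9.017 kip/in.
Capacity per unit length: φr_n = 0.75 × 0.6 × 100 × (0.707 × 0.75) = 23.86 kip/in.
9.017 ≤ 23.86 → adequate.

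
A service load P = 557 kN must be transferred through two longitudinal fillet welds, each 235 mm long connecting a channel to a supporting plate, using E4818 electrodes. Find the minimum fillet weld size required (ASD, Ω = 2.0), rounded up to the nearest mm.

w = 12 mm

E48XX → F_EXX = 480 MPa.
Total weld length L = 470 mm.
Required throat t_e = P × Ω / (0.6 F_EXX × L) = 557 × 2.0 / (0.6 × 480 × 470 × 10⁻³) = 8.23 mm.
Required leg w = t_e / 0.707 = 11.64 mm → use 12 mm.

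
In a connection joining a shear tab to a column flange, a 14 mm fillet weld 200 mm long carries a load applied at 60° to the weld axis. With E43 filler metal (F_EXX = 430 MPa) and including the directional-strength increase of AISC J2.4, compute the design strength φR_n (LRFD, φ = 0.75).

φR_n ≈ 537 kN

t_e = 0.707 × 14 = 9.898 mm; A_we = 9.898 × 200 = 1980 mm².
Directional factor: 1.0 + 0.5 sin^1.5(60°) = 1.403.
F_nw = 0.6 × 430 × 1.403 = 362 MPa.
φR_n = 0.75 × 362 × 1980 × 10⁻³ = 537.4 kN.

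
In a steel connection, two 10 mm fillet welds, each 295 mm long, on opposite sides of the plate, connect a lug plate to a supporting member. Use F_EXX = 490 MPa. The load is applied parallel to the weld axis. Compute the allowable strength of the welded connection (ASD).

Effective throat t_e = 0.707 × 10 = 7.07 mm.
Total length L = 590 mm; A_we = 7.07 × 590 = 4171 mm².
F_nw = 0.6 F_EXX = 0.6 × 490 = 294 MPa.
R_n = 294 × 4171 × 10⁻³ = 1226 kN; R_n/Ω = 1226/2.0 = 613.2 kN.

R_n/Ω ≈ 613 kN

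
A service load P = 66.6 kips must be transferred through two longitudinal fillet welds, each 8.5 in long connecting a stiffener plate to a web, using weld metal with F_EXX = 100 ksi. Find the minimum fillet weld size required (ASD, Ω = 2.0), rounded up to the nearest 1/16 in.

Total weld length L = 17 in.
Required throat t_e = P × Ω / (0.6 F_EXX × L) = 66.6 × 2.0 / (0.6 × 100 × 17) = 0.1306 in.
Required leg w = t_e / 0.707 = 0.1847 in → use 3/16 in.

w = 3/16 in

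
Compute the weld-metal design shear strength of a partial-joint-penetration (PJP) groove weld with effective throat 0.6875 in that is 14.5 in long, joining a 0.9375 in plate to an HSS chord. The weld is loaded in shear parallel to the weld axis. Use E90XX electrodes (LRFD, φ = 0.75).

E90XX → F_EXX = 90 ksi.
Effective throat (given) t_e = 0.6875 in.
A_we = 0.6875 × 14.5 = 9.969 in².
F_nw = 0.6 F_EXX = 54 ksi.
φR_n = 0.75 × 54 × 9.969 = 403.7 kip.

φR_n ≈ 404 kip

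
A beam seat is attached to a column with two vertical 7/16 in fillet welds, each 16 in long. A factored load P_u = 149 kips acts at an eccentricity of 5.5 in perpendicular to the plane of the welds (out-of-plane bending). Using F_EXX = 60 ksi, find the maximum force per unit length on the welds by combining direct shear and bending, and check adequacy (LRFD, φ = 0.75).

L_w = 2 × 16 = 32 in; section modulus (unit throat) S = 2 × L²/6 = 85.33 in².
Direct shear f_v = P/L_w = 149/32 = 4.656 kip/in.
Moment M = P × e = 149 × 5.5 = 819.5 kip·in; bending f_b = M/S = 9.604 kip/in.
f_max = √(f_v² + f_b²) = √(4.656² + 9.604²) = 10.67 kip/in.
φr_n = 0.75 × 0.6 × 60 × (0.707 × 0.4375) = 8.351 kip/in → NOT adequate.

f_max ≈ 10.7 kip/in; NOT adequate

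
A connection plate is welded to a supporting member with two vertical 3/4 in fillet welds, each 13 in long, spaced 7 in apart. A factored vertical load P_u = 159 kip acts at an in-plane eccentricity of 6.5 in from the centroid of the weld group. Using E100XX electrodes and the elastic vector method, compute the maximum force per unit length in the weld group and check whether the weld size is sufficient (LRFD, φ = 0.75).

f_max ≈ 15 kip/in; adequate

E100XX → F_EXX = 100 ksi.
Total weld length L_w = 26 in. Treat welds as unit-width lines.
Polar moment about centroid: J = 2[d³/12 + d(b/2)²] = 2[13³/12 + 13×3.5²] = 684.7 in³.
Direct shear f_v = P/L_w = 159 / 26 = 6.115 kip/in (vertical).
Torsion M = P·e = 159 × 6.5 = 1033.5 kip·in.
Critical point at (x, y) = (3.5, 6.5) from centroid. f_tx = M·y/J = 9.812 kip/in; f_ty = M·x/J = 5.283 kip/in.
Resultant f_max = √[f_tx² + (f_v + f_ty)²] = √[9.812² + (6.115 + 5.283)²] = 15.04 kip/in.
Capacity per unit length: φr_n = 0.75 × 0.6 × 100 × (0.707 × 0.75) = 23.86 kip/in.
15.04 ≤ 23.86 → adequate.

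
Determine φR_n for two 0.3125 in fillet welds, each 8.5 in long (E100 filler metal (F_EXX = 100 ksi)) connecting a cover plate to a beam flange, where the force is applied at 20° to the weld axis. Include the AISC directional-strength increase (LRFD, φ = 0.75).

φR_n ≈ 186 kips

t_e = 0.707 × 0.3125 = 0.2209 in; A_we = 0.2209 × 17 = 3.756 in².
Directional factor: 1.0 + 0.5 sin^1.5(20°) = 1.1.
F_nw = 0.6 × 100 × 1.1 = 66 ksi.
φR_n = 0.75 × 66 × 3.756 = 185.9 kips.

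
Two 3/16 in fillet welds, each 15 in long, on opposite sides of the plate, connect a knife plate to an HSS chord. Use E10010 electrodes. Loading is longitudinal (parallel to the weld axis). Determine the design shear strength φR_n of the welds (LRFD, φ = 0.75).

φR_n ≈ 179 kips

E100XX → F_EXX = 100 ksi.
Effective throat t_e = 0.707 × 0.1875 = 0.1326 in.
Total length L = 30 in; A_we = 0.1326 × 30 = 3.977 in².
F_nw = 0.6 F_EXX = 0.6 × 100 = 60 ksi.
φR_n = 0.75 × 60 × 3.977 = 179 kips.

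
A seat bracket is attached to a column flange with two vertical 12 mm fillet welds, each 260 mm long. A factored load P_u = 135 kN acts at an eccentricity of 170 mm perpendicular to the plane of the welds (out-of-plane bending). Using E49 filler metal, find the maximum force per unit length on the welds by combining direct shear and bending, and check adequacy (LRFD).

f_max ≈ 1050 N/mm; adequate

E49XX → F_EXX = 490 MPa.
L_w = 2 × 260 = 520 mm; section modulus (unit throat) S = 2 × L²/6 = 22530 mm².
Direct shear f_v = P/L_w = 135×10³/520 = 259.6 N/mm.
Moment M = P × e = 135×10³ × 170 = 22950000 N·mm; bending f_b = M/S = 1018 N/mm.
f_max = √(f_v² + f_b²) = √(259.6² + 1018²) = 1051 N/mm.
φr_n = 0.75 × 0.6 × 490 × (0.707 × 12) = 1871 N/mm → adequate.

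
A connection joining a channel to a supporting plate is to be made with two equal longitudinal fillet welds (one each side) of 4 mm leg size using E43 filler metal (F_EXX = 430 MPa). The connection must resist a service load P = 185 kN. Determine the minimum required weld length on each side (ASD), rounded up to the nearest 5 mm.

Throat t_e = 0.707 × 4 = 2.828 mm.
r_n/Ω = (0.6 × 430 × 2.828) / 2.0 = 364.8 N/mm = 0.3648 kN/mm.
L_req = P / (r_n/Ω) = 185 / 0.3648 = 507.1 mm total.
Per side: 507.1 / 2 = 253.6 mm.
Round up → use L = 255 mm on each side.

L = 255 mm on each side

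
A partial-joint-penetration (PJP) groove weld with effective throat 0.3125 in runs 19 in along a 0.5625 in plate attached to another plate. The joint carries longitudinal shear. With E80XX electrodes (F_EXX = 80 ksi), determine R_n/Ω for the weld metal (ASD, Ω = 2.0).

Effective throat (given) t_e = 0.3125 in.
A_we = 0.3125 × 19 = 5.938 in².
F_nw = 0.6 F_EXX = 48 ksi.
R_n/Ω = (48 × 5.938) / 2.0 = 142.5 kips.

R_n/Ω ≈ 142 kips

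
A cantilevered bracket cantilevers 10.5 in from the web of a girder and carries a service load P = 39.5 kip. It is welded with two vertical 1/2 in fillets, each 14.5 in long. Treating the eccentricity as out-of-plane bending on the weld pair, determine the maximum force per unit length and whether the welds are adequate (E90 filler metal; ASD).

f_max ≈ 6.07 kip/in; adequate

E90XX → F_EXX = 90 ksi.
L_w = 2 × 14.5 = 29 in; section modulus (unit throat) S = 2 × L²/6 = 70.08 in².
Direct shear f_v = P/L_w = 39.5/29 = 1.362 kip/in.
Moment M = P × e = 39.5 × 10.5 = 414.75 kip·in; bending f_b = M/S = 5.918 kip/in.
f_max = √(f_v² + f_b²) = √(1.362² + 5.918²) = 6.073 kip/in.
r_n/Ω = (1/2.0) × 0.6 × 90 × (0.707 × 0.5) = 9.544 kip/in → adequate.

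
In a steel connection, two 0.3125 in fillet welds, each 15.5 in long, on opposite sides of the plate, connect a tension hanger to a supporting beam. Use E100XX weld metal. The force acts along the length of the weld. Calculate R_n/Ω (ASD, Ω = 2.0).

R_n/Ω ≈ 205 kip

E100XX → F_EXX = 100 ksi.
Effective throat t_e = 0.707 × 0.3125 = 0.2209 in.
Total length L = 31 in; A_we = 0.2209 × 31 = 6.849 in².
F_nw = 0.6 F_EXX = 0.6 × 100 = 60 ksi.
R_n = 60 × 6.849 = 410.9 kip; R_n/Ω = 410.9/2.0 = 205.5 kip.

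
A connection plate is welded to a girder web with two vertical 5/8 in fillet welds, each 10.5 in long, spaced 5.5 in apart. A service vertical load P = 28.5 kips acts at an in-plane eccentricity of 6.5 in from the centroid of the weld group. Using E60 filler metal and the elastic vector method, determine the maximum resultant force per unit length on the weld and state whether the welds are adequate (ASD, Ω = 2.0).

E60XX → F_EXX = 60 ksi.
Total weld length L_w = 21 in. Treat welds as unit-width lines.
Polar moment about centroid: J = 2[d³/12 + d(b/2)²] = 2[10.5³/12 + 10.5×2.75²] = 351.8 in³.
Direct shear f_v = P/L_w = 28.5 / 21 = 1.357 kip/in (vertical).
Torsion M = P·e = 28.5 × 6.5 = 185.25 kip·in.
Critical point at (x, y) = (2.75, 5.25) from centroid. f_tx = M·y/J = 2.765 kip/in; f_ty = M·x/J = 1.448 kip/in.
Resultant f_max = √[f_tx² + (f_v + f_ty)²] = √[2.765² + (1.357 + 1.448)²] = 3.939 kip/in.
Capacity per unit length: r_n/Ω = (1/2.0) × 0.6 × 60 × (0.707 × 0.625) = 7.954 kip/in.
3.939 ≤ 7.954 → adequate.

f_max ≈ 3.94 kip/in; adequate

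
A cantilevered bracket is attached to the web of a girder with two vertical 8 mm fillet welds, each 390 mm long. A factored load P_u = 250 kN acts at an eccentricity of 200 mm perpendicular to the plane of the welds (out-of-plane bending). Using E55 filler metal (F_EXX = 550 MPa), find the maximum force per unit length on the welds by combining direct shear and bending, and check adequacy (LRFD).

f_max ≈ 1040 N/mm; adequate

L_w = 2 × 390 = 780 mm; section modulus (unit throat) S = 2 × L²/6 = 50700 mm².
Direct shear f_v = P/L_w = 250×10³/780 = 320.5 N/mm.
Moment M = P × e = 250×10³ × 200 = 50000000 N·mm; bending f_b = M/S = 986.2 N/mm.
f_max = √(f_v² + f_b²) = √(320.5² + 986.2²) = 1037 N/mm.
φr_n = 0.75 × 0.6 × 550 × (0.707 × 8) = 1400 N/mm → adequate.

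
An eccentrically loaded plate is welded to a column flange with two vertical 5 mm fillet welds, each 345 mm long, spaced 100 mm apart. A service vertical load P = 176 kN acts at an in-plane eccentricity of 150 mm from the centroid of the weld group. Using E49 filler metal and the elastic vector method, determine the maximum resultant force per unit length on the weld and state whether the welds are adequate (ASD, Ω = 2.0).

E49XX → F_EXX = 490 MPa.
Total weld length L_w = 690 mm. Treat welds as unit-width lines.
Polar moment about centroid: J = 2[d³/12 + d(b/2)²] = 2[345³/12 + 345×50²] = 8569000 mm³.
Direct shear f_v = P/L_w = 176×10³ / 690 = 255.1 N/mm (vertical).
Torsion M = P·e = 176×10³ × 150 = 26400000 N·mm.
Critical point at (x, y) = (50, 172.5) from centroid. f_tx = M·y/J = 531.5 N/mm; f_ty = M·x/J = 154 N/mm.
Resultant f_max = √[f_tx² + (f_v + f_ty)²] = √[531.5² + (255.1 + 154)²] = 670.7 N/mm.
Capacity per unit length: r_n/Ω = (1/2.0) × 0.6 × 490 × (0.707 × 5) = 519.6 N/mm.
670.7 > 519.6 → NOT adequate.

f_max ≈ 671 N/mm; NOT adequate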